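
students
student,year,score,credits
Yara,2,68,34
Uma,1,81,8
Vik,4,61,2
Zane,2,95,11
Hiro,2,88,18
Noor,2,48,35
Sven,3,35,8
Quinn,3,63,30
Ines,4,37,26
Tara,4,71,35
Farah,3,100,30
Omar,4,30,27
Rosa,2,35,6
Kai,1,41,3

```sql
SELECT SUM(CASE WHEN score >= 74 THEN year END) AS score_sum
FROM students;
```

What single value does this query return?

student=Yara: ✗
student=Uma: ✓ → 1
student=Vik: ✗
student=Zane: ✓ → 2
student=Hiro: ✓ → 2
student=Noor: ✗
student=Sven: ✗
student=Quinn: ✗
student=Ines: ✗
student=Tara: ✗
student=Farah: ✓ → 3
student=Omar: ✗
student=Rosa: ✗
student=Kai: ✗
score_sum = 1 + 2 + 2 + 3 = 8

8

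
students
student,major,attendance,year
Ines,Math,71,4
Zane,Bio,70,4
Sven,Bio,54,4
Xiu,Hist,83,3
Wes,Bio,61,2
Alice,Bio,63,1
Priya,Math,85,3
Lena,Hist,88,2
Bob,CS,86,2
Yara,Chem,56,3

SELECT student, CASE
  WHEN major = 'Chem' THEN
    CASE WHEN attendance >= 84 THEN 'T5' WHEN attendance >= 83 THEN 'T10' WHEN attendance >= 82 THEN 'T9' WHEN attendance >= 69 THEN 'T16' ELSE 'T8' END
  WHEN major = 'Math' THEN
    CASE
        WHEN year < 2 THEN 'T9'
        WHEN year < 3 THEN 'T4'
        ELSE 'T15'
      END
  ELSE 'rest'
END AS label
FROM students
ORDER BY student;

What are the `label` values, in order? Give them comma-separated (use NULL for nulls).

student=Alice: major='Bio' → outer ELSE → rest
student=Bob: major='CS' → outer ELSE → rest
student=Ines: major='Math' → inner[ELSE] → T15
student=Lena: major='Hist' → outer ELSE → rest
student=Priya: major='Math' → inner[ELSE] → T15
student=Sven: major='Bio' → outer ELSE → rest
student=Wes: major='Bio' → outer ELSE → rest
student=Xiu: major='Hist' → outer ELSE → rest
student=Yara: major='Chem' → inner[ELSE] → T8
student=Zane: major='Bio' → outer ELSE → rest

rest, rest, T15, rest, T15, rest, rest, rest, T8, rest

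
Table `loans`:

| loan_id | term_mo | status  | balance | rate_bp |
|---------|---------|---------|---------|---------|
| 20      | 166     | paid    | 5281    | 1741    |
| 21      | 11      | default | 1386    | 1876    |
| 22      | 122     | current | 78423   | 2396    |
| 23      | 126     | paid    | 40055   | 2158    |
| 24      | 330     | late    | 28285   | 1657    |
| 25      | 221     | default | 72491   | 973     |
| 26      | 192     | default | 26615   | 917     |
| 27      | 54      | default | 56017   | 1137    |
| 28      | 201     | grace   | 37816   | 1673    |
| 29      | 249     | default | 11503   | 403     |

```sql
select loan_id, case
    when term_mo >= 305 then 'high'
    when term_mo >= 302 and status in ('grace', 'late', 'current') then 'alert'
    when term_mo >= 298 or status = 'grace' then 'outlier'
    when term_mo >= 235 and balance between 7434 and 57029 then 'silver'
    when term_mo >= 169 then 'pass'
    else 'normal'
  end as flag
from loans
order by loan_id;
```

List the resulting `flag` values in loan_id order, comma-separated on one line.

normal, normal, normal, normal, high, pass, pass, normal, outlier, silver

loan_id=20: ELSE → normal
loan_id=21: ELSE → normal
loan_id=22: ELSE → normal
loan_id=23: ELSE → normal
loan_id=24: term_mo >= 305 → high
loan_id=25: term_mo >= 169 → pass
loan_id=26: term_mo >= 169 → pass
loan_id=27: ELSE → normal
loan_id=28: term_mo >= 298 or status = 'grace' → outlier
loan_id=29: term_mo >= 235 and balance between 7434 and 57029 → silver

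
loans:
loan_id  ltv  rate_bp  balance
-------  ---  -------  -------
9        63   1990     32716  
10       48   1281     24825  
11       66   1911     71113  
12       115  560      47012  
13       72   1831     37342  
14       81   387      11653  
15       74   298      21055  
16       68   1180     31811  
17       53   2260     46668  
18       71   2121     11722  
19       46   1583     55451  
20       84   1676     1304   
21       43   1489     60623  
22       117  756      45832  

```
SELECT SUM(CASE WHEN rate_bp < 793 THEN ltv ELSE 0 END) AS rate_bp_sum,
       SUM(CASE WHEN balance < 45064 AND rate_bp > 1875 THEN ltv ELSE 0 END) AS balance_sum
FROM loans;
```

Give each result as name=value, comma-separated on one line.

rate_bp_sum=387, balance_sum=134

[rate_bp_sum: rate_bp < 793]
loan_id=9: ✗
loan_id=10: ✗
loan_id=11: ✗
loan_id=12: ✓ → 115
loan_id=13: ✗
loan_id=14: ✓ → 81
loan_id=15: ✓ → 74
loan_id=16: ✗
loan_id=17: ✗
loan_id=18: ✗
loan_id=19: ✗
loan_id=20: ✗
loan_id=21: ✗
loan_id=22: ✓ → 117
rate_bp_sum = 115 + 81 + 74 + 117 = 387
—
[balance_sum: balance < 45064 AND rate_bp > 1875]
loan_id=9: ✓ → 63
loan_id=10: ✗
loan_id=11: ✗
loan_id=12: ✗
loan_id=13: ✗
loan_id=14: ✗
loan_id=15: ✗
loan_id=16: ✗
loan_id=17: ✗
loan_id=18: ✓ → 71
loan_id=19: ✗
loan_id=20: ✗
loan_id=21: ✗
loan_id=22: ✗
balance_sum = 63 + 71 = 134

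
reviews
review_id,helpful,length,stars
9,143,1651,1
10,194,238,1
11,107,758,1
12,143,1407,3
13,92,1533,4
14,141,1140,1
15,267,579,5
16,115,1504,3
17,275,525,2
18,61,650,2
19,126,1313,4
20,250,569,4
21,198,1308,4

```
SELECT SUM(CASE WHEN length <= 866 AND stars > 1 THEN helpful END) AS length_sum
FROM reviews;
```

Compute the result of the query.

review_id=9: ✗
review_id=10: ✗
review_id=11: ✗
review_id=12: ✗
review_id=13: ✗
review_id=14: ✗
review_id=15: ✓ → 267
review_id=16: ✗
review_id=17: ✓ → 275
review_id=18: ✓ → 61
review_id=19: ✗
review_id=20: ✓ → 250
review_id=21: ✗
length_sum = 267 + 275 + 61 + 250 = 853

853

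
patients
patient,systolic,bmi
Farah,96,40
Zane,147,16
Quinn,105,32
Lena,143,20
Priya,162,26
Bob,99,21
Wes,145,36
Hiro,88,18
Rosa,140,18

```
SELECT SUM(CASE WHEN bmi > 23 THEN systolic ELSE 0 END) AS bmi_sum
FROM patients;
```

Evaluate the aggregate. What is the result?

patient=Farah: ✓ → 96
patient=Zane: ✗
patient=Quinn: ✓ → 105
patient=Lena: ✗
patient=Priya: ✓ → 162
patient=Bob: ✗
patient=Wes: ✓ → 145
patient=Hiro: ✗
patient=Rosa: ✗
bmi_sum = 96 + 105 + 162 + 145 = 508

508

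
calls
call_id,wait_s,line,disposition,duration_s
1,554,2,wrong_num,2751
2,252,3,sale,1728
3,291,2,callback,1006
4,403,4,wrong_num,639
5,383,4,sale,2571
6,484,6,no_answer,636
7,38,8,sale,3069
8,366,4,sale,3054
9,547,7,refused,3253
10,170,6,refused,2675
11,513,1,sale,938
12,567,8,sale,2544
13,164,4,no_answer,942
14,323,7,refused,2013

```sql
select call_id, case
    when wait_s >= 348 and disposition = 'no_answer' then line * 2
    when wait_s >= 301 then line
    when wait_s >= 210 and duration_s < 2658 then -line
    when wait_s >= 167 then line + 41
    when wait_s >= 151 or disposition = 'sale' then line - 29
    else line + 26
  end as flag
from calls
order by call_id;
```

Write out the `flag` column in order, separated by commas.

2, -3, -2, 4, 4, 12, -21, 4, 7, 47, 1, 8, -25, 7

call_id=1: wait_s >= 301 → 2
call_id=2: wait_s >= 210 and duration_s < 2658 → -3
call_id=3: wait_s >= 210 and duration_s < 2658 → -2
call_id=4: wait_s >= 301 → 4
call_id=5: wait_s >= 301 → 4
call_id=6: wait_s >= 348 and disposition = 'no_answer' → 12
call_id=7: wait_s >= 151 or disposition = 'sale' → -21
call_id=8: wait_s >= 301 → 4
call_id=9: wait_s >= 301 → 7
call_id=10: wait_s >= 167 → 47
call_id=11: wait_s >= 301 → 1
call_id=12: wait_s >= 301 → 8
call_id=13: wait_s >= 151 or disposition = 'sale' → -25
call_id=14: wait_s >= 301 → 7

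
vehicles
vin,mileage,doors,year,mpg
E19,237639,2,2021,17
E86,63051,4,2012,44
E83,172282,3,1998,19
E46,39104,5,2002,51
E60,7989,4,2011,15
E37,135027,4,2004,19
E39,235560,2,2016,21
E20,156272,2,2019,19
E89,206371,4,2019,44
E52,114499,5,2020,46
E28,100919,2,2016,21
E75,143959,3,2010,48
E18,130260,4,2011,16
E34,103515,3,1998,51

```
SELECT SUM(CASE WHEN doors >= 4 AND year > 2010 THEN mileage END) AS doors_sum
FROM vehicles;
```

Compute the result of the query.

vin=E19: ✗
vin=E86: ✓ → 63051
vin=E83: ✗
vin=E46: ✗
vin=E60: ✓ → 7989
vin=E37: ✗
vin=E39: ✗
vin=E20: ✗
vin=E89: ✓ → 206371
vin=E52: ✓ → 114499
vin=E28: ✗
vin=E75: ✗
vin=E18: ✓ → 130260
vin=E34: ✗
doors_sum = 63051 + 7989 + 206371 + 114499 + 130260 = 522170

522170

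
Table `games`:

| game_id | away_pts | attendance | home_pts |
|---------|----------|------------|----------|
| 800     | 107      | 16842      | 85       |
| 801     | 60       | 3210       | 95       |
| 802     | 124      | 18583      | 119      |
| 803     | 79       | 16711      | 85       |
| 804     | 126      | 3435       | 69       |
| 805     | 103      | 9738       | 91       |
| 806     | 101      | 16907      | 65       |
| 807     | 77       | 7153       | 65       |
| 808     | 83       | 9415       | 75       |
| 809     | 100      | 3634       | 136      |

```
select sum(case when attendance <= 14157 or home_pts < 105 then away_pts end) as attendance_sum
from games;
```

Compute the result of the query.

game_id=800: ✓ → 107
game_id=801: ✓ → 60
game_id=802: ✗
game_id=803: ✓ → 79
game_id=804: ✓ → 126
game_id=805: ✓ → 103
game_id=806: ✓ → 101
game_id=807: ✓ → 77
game_id=808: ✓ → 83
game_id=809: ✓ → 100
attendance_sum = 107 + 60 + 79 + 126 + 103 + 101 + 77 + 83 + 100 = 836

836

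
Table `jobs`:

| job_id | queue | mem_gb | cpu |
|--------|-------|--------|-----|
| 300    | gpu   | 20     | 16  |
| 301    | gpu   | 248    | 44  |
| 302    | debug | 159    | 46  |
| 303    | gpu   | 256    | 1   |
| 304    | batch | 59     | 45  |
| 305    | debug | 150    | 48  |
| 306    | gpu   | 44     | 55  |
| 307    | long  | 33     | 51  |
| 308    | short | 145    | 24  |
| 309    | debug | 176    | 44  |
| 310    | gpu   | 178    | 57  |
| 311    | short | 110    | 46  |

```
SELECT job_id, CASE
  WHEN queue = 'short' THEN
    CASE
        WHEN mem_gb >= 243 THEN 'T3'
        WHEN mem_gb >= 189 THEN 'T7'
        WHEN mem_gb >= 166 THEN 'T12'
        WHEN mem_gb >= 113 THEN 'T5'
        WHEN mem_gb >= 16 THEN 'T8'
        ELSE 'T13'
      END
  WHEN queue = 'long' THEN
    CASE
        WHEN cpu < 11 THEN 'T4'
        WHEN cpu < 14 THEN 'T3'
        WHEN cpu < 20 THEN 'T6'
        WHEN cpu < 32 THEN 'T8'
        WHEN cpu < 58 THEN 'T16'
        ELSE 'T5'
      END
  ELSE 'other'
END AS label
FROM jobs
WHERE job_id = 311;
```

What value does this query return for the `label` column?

job_id = 311: queue=short, mem_gb=110, cpu=46.
queue='short' → inner[mem_gb >= 16] → T8

T8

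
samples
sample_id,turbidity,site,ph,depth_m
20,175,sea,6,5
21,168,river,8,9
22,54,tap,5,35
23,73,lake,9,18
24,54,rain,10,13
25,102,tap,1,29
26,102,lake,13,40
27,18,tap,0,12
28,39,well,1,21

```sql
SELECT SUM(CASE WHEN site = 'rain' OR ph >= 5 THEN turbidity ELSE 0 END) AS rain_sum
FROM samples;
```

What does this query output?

626

sample_id=20: ✓ → 175
sample_id=21: ✓ → 168
sample_id=22: ✓ → 54
sample_id=23: ✓ → 73
sample_id=24: ✓ → 54
sample_id=25: ✗
sample_id=26: ✓ → 102
sample_id=27: ✗
sample_id=28: ✗
rain_sum = 175 + 168 + 54 + 73 + 54 + 102 = 626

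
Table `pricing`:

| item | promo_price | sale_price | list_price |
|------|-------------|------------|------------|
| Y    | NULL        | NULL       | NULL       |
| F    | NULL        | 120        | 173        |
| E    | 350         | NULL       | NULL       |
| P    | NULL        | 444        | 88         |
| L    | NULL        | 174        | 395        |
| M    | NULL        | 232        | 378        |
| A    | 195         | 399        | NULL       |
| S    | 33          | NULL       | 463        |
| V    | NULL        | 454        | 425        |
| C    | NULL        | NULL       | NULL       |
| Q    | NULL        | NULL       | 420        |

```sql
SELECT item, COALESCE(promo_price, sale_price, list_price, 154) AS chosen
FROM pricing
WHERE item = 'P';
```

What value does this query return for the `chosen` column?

item = P: promo_price=NULL, sale_price=444, list_price=88.
promo_price=NULL, sale_price=444 → 444

444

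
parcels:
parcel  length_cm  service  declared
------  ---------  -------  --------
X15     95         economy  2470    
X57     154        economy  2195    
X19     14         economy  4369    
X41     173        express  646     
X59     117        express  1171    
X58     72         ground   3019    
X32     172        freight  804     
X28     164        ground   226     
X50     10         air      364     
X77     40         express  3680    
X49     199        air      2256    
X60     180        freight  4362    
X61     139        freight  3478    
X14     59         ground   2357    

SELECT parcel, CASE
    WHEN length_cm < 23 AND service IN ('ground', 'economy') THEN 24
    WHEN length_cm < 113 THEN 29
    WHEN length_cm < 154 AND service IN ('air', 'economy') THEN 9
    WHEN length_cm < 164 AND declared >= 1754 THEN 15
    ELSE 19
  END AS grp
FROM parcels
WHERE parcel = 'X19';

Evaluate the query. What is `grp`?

24

parcel = X19: length_cm=14, service=economy, declared=4369.
length_cm < 23 AND service IN ('ground', 'economy') → true → 24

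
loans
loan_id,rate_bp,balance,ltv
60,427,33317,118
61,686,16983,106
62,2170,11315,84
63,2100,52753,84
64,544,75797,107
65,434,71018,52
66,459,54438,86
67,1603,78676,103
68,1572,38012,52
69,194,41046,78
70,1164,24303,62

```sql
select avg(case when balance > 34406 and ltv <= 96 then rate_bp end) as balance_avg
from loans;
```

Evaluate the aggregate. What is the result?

loan_id=60: ✗
loan_id=61: ✗
loan_id=62: ✗
loan_id=63: ✓ → 2100
loan_id=64: ✗
loan_id=65: ✓ → 434
loan_id=66: ✓ → 459
loan_id=67: ✗
loan_id=68: ✓ → 1572
loan_id=69: ✓ → 194
loan_id=70: ✗
balance_avg = (2100 + 434 + 459 + 1572 + 194) / 5 = 951.8

951.8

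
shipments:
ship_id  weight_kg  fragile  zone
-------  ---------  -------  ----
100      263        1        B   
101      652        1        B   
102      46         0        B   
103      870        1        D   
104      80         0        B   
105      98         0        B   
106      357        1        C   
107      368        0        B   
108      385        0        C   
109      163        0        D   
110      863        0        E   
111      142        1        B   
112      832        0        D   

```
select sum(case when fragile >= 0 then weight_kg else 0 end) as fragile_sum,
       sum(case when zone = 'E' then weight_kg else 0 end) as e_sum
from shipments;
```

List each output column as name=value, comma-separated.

[fragile_sum: fragile >= 0]
ship_id=100: ✓ → 263
ship_id=101: ✓ → 652
ship_id=102: ✓ → 46
ship_id=103: ✓ → 870
ship_id=104: ✓ → 80
ship_id=105: ✓ → 98
ship_id=106: ✓ → 357
ship_id=107: ✓ → 368
ship_id=108: ✓ → 385
ship_id=109: ✓ → 163
ship_id=110: ✓ → 863
ship_id=111: ✓ → 142
ship_id=112: ✓ → 832
fragile_sum = 263 + 652 + 46 + 870 + 80 + 98 + 357 + 368 + 385 + 163 + 863 + 142 + 832 = 5119
—
[e_sum: zone = 'E']
ship_id=100: ✗
ship_id=101: ✗
ship_id=102: ✗
ship_id=103: ✗
ship_id=104: ✗
ship_id=105: ✗
ship_id=106: ✗
ship_id=107: ✗
ship_id=108: ✗
ship_id=109: ✗
ship_id=110: ✓ → 863
ship_id=111: ✗
ship_id=112: ✗
e_sum = 863

fragile_sum=5119, e_sum=863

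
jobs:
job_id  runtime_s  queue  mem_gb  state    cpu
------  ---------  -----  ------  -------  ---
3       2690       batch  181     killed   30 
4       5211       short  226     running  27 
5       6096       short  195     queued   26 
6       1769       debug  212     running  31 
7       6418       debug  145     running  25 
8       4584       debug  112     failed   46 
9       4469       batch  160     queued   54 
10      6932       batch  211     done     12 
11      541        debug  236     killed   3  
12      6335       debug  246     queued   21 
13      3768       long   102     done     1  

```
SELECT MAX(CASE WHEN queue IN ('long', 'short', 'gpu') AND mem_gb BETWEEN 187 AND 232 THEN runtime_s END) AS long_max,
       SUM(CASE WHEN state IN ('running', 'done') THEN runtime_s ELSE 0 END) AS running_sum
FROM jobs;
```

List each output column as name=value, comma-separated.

long_max=6096, running_sum=24098

[long_max: queue IN ('long', 'short', 'gpu') AND mem_gb BETWEEN 187 AND 232]
job_id=3: ✗
job_id=4: ✓ → 5211
job_id=5: ✓ → 6096
job_id=6: ✗
job_id=7: ✗
job_id=8: ✗
job_id=9: ✗
job_id=10: ✗
job_id=11: ✗
job_id=12: ✗
job_id=13: ✗
long_max = MAX(5211, 6096) = 6096
—
[running_sum: state IN ('running', 'done')]
job_id=3: ✗
job_id=4: ✓ → 5211
job_id=5: ✗
job_id=6: ✓ → 1769
job_id=7: ✓ → 6418
job_id=8: ✗
job_id=9: ✗
job_id=10: ✓ → 6932
job_id=11: ✗
job_id=12: ✗
job_id=13: ✓ → 3768
running_sum = 5211 + 1769 + 6418 + 6932 + 3768 = 24098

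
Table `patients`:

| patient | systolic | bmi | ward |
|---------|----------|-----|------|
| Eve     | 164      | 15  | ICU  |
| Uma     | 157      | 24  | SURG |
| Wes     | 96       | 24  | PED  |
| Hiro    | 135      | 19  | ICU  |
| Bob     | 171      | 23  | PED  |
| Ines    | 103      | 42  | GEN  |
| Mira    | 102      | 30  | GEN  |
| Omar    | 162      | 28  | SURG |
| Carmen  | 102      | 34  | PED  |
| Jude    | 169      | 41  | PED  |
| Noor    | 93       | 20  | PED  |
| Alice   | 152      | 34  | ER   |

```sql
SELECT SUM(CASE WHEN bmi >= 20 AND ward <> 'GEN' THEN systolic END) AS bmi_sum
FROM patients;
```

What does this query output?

1102

patient=Eve: ✗
patient=Uma: ✓ → 157
patient=Wes: ✓ → 96
patient=Hiro: ✗
patient=Bob: ✓ → 171
patient=Ines: ✗
patient=Mira: ✗
patient=Omar: ✓ → 162
patient=Carmen: ✓ → 102
patient=Jude: ✓ → 169
patient=Noor: ✓ → 93
patient=Alice: ✓ → 152
bmi_sum = 157 + 96 + 171 + 162 + 102 + 169 + 93 + 152 = 1102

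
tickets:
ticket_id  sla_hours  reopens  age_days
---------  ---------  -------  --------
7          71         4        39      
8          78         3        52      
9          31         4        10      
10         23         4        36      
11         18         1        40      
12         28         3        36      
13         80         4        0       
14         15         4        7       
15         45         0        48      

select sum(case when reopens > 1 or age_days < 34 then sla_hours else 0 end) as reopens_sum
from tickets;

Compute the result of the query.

ticket_id=7: ✓ → 71
ticket_id=8: ✓ → 78
ticket_id=9: ✓ → 31
ticket_id=10: ✓ → 23
ticket_id=11: ✗
ticket_id=12: ✓ → 28
ticket_id=13: ✓ → 80
ticket_id=14: ✓ → 15
ticket_id=15: ✗
reopens_sum = 71 + 78 + 31 + 23 + 28 + 80 + 15 = 326

326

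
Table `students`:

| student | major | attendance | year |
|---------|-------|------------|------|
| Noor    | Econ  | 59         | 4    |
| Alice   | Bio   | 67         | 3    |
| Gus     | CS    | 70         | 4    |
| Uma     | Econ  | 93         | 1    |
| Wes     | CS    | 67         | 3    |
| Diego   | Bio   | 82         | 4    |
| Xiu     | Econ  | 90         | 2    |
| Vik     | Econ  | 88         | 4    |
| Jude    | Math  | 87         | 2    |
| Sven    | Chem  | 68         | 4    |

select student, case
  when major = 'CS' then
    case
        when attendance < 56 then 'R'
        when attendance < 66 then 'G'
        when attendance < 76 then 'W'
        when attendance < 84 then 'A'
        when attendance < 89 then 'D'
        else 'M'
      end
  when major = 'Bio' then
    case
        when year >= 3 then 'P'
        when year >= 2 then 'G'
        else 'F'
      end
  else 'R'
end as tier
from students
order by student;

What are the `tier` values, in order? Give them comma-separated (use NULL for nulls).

P, P, W, R, R, R, R, R, W, R

student=Alice: major='Bio' → inner[year >= 3] → P
student=Diego: major='Bio' → inner[year >= 3] → P
student=Gus: major='CS' → inner[attendance < 76] → W
student=Jude: major='Math' → outer ELSE → R
student=Noor: major='Econ' → outer ELSE → R
student=Sven: major='Chem' → outer ELSE → R
student=Uma: major='Econ' → outer ELSE → R
student=Vik: major='Econ' → outer ELSE → R
student=Wes: major='CS' → inner[attendance < 76] → W
student=Xiu: major='Econ' → outer ELSE → R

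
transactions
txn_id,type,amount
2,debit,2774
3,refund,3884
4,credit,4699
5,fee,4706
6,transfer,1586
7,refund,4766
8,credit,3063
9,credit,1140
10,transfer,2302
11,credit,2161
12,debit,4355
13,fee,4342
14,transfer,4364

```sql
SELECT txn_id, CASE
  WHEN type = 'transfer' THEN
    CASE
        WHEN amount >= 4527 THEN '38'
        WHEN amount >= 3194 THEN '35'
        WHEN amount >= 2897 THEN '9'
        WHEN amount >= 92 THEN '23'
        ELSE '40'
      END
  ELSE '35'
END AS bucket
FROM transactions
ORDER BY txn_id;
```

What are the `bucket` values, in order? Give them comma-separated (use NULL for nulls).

txn_id=2: type='debit' → outer ELSE → 35
txn_id=3: type='refund' → outer ELSE → 35
txn_id=4: type='credit' → outer ELSE → 35
txn_id=5: type='fee' → outer ELSE → 35
txn_id=6: type='transfer' → inner[amount >= 92] → 23
txn_id=7: type='refund' → outer ELSE → 35
txn_id=8: type='credit' → outer ELSE → 35
txn_id=9: type='credit' → outer ELSE → 35
txn_id=10: type='transfer' → inner[amount >= 92] → 23
txn_id=11: type='credit' → outer ELSE → 35
txn_id=12: type='debit' → outer ELSE → 35
txn_id=13: type='fee' → outer ELSE → 35
txn_id=14: type='transfer' → inner[amount >= 3194] → 35

35, 35, 35, 35, 23, 35, 35, 35, 23, 35, 35, 35, 35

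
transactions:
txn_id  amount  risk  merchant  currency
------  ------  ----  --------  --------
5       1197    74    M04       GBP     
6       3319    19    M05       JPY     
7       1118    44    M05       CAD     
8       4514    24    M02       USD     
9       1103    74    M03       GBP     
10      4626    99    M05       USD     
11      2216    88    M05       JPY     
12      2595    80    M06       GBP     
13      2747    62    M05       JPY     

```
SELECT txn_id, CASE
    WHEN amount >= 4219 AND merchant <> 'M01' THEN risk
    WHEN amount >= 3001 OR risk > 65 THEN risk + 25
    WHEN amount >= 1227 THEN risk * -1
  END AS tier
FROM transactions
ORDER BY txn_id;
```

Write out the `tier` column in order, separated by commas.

99, 44, NULL, 24, 99, 99, 113, 105, -62

txn_id=5: amount >= 3001 OR risk > 65 → 99
txn_id=6: amount >= 3001 OR risk > 65 → 44
txn_id=7: (no match → NULL) → NULL
txn_id=8: amount >= 4219 AND merchant <> 'M01' → 24
txn_id=9: amount >= 3001 OR risk > 65 → 99
txn_id=10: amount >= 4219 AND merchant <> 'M01' → 99
txn_id=11: amount >= 3001 OR risk > 65 → 113
txn_id=12: amount >= 3001 OR risk > 65 → 105
txn_id=13: amount >= 1227 → -62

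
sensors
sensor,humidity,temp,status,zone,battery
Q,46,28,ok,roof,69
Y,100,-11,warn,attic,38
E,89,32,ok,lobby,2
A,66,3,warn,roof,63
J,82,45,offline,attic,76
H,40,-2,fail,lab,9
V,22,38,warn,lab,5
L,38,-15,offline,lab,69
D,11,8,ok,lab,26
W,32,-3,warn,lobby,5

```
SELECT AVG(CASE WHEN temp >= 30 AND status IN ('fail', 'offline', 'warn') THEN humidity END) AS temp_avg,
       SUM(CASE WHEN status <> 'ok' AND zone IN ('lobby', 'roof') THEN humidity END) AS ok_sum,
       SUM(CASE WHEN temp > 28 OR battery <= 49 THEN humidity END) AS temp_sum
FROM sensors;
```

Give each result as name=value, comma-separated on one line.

[temp_avg: temp >= 30 AND status IN ('fail', 'offline', 'warn')]
sensor=Q: ✗
sensor=Y: ✗
sensor=E: ✗
sensor=A: ✗
sensor=J: ✓ → 82
sensor=H: ✗
sensor=V: ✓ → 22
sensor=L: ✗
sensor=D: ✗
sensor=W: ✗
temp_avg = (82 + 22) / 2 = 52
—
[ok_sum: status <> 'ok' AND zone IN ('lobby', 'roof')]
sensor=Q: ✗
sensor=Y: ✗
sensor=E: ✗
sensor=A: ✓ → 66
sensor=J: ✗
sensor=H: ✗
sensor=V: ✗
sensor=L: ✗
sensor=D: ✗
sensor=W: ✓ → 32
ok_sum = 66 + 32 = 98
—
[temp_sum: temp > 28 OR battery <= 49]
sensor=Q: ✗
sensor=Y: ✓ → 100
sensor=E: ✓ → 89
sensor=A: ✗
sensor=J: ✓ → 82
sensor=H: ✓ → 40
sensor=V: ✓ → 22
sensor=L: ✗
sensor=D: ✓ → 11
sensor=W: ✓ → 32
temp_sum = 100 + 89 + 82 + 40 + 22 + 11 + 32 = 376

temp_avg=52, ok_sum=98, temp_sum=376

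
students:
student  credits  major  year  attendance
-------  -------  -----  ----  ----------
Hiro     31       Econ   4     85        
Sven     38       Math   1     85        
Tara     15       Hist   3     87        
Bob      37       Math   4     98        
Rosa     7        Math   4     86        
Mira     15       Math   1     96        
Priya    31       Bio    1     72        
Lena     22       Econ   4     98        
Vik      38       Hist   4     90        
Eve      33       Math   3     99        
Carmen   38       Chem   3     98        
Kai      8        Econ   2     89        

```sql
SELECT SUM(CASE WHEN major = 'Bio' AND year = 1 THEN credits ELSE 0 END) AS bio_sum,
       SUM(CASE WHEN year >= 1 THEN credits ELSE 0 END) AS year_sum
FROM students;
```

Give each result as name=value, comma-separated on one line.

bio_sum=31, year_sum=313

[bio_sum: major = 'Bio' AND year = 1]
student=Hiro: ✗
student=Sven: ✗
student=Tara: ✗
student=Bob: ✗
student=Rosa: ✗
student=Mira: ✗
student=Priya: ✓ → 31
student=Lena: ✗
student=Vik: ✗
student=Eve: ✗
student=Carmen: ✗
student=Kai: ✗
bio_sum = 31
—
[year_sum: year >= 1]
student=Hiro: ✓ → 31
student=Sven: ✓ → 38
student=Tara: ✓ → 15
student=Bob: ✓ → 37
student=Rosa: ✓ → 7
student=Mira: ✓ → 15
student=Priya: ✓ → 31
student=Lena: ✓ → 22
student=Vik: ✓ → 38
student=Eve: ✓ → 33
student=Carmen: ✓ → 38
student=Kai: ✓ → 8
year_sum = 31 + 38 + 15 + 37 + 7 + 15 + 31 + 22 + 38 + 33 + 38 + 8 = 313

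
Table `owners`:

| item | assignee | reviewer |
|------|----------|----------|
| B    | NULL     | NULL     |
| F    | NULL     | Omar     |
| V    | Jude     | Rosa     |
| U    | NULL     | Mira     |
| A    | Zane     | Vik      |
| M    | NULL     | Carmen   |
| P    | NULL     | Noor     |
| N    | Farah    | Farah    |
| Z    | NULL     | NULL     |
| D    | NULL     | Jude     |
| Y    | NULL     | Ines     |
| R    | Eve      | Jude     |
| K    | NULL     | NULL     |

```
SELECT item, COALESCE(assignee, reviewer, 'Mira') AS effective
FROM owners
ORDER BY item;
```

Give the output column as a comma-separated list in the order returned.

Zane, Mira, Jude, Omar, Mira, Carmen, Farah, Noor, Eve, Mira, Jude, Ines, Mira

item=A: assignee=Zane → Zane
item=B: assignee=NULL, reviewer=NULL, → literal Mira → Mira
item=D: assignee=NULL, reviewer=Jude → Jude
item=F: assignee=NULL, reviewer=Omar → Omar
item=K: assignee=NULL, reviewer=NULL, → literal Mira → Mira
item=M: assignee=NULL, reviewer=Carmen → Carmen
item=N: assignee=Farah → Farah
item=P: assignee=NULL, reviewer=Noor → Noor
item=R: assignee=Eve → Eve
item=U: assignee=NULL, reviewer=Mira → Mira
item=V: assignee=Jude → Jude
item=Y: assignee=NULL, reviewer=Ines → Ines
item=Z: assignee=NULL, reviewer=NULL, → literal Mira → Mira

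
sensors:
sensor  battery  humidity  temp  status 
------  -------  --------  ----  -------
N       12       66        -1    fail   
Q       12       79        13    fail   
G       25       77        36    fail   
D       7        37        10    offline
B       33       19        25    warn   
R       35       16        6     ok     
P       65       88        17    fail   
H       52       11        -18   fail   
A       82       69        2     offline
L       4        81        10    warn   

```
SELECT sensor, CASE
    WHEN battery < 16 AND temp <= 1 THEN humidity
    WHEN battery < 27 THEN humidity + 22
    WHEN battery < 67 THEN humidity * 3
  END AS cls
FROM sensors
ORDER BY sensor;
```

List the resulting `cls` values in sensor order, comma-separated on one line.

NULL, 57, 59, 99, 33, 103, 66, 264, 101, 48

sensor=A: (no match → NULL) → NULL
sensor=B: battery < 67 → 57
sensor=D: battery < 27 → 59
sensor=G: battery < 27 → 99
sensor=H: battery < 67 → 33
sensor=L: battery < 27 → 103
sensor=N: battery < 16 AND temp <= 1 → 66
sensor=P: battery < 67 → 264
sensor=Q: battery < 27 → 101
sensor=R: battery < 67 → 48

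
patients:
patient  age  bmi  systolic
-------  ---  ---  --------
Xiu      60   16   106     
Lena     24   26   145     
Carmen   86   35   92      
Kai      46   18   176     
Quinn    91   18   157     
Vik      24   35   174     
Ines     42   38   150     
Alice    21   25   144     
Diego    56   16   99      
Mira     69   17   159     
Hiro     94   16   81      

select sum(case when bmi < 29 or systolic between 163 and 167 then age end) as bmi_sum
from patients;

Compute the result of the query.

461

patient=Xiu: ✓ → 60
patient=Lena: ✓ → 24
patient=Carmen: ✗
patient=Kai: ✓ → 46
patient=Quinn: ✓ → 91
patient=Vik: ✗
patient=Ines: ✗
patient=Alice: ✓ → 21
patient=Diego: ✓ → 56
patient=Mira: ✓ → 69
patient=Hiro: ✓ → 94
bmi_sum = 60 + 24 + 46 + 91 + 21 + 56 + 69 + 94 = 461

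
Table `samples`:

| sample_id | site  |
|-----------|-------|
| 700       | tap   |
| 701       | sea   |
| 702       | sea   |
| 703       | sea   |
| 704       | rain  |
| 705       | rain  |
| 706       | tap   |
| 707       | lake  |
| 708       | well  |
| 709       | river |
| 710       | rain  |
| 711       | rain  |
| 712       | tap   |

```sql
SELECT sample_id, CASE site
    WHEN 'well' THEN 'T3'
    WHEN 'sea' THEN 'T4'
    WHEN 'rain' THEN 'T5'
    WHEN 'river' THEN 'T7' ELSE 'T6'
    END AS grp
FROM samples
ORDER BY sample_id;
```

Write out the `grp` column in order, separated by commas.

sample_id=700: ELSE → T6
sample_id=701: site='sea' → T4
sample_id=702: site='sea' → T4
sample_id=703: site='sea' → T4
sample_id=704: site='rain' → T5
sample_id=705: site='rain' → T5
sample_id=706: ELSE → T6
sample_id=707: ELSE → T6
sample_id=708: site='well' → T3
sample_id=709: site='river' → T7
sample_id=710: site='rain' → T5
sample_id=711: site='rain' → T5
sample_id=712: ELSE → T6

T6, T4, T4, T4, T5, T5, T6, T6, T3, T7, T5, T5, T6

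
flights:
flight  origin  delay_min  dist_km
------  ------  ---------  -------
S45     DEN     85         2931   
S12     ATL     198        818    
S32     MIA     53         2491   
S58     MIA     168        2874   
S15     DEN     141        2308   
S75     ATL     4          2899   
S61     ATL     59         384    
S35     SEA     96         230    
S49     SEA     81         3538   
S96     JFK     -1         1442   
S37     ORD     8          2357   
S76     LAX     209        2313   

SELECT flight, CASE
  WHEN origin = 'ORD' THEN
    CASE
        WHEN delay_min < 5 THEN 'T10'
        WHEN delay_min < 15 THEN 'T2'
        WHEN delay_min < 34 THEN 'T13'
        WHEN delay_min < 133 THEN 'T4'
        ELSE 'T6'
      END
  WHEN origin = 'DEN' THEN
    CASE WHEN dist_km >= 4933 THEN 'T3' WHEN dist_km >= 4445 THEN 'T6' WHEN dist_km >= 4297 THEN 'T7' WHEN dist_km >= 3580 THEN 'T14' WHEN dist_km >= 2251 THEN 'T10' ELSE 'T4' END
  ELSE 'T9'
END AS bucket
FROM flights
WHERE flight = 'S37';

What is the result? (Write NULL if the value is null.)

flight = S37: origin=ORD, delay_min=8, dist_km=2357.
origin='ORD' → inner[delay_min < 15] → T2

T2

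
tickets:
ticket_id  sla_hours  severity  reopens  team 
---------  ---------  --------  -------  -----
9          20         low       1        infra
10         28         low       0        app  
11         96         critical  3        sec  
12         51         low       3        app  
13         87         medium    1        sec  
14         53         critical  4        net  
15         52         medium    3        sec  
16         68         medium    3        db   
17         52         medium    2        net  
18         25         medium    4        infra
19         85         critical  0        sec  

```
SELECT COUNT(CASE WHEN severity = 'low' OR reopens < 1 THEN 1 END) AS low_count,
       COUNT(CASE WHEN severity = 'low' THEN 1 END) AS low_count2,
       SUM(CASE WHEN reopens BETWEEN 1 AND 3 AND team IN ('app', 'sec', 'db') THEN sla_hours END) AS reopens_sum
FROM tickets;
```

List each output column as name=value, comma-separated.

low_count=4, low_count2=3, reopens_sum=354

[low_count: severity = 'low' OR reopens < 1]
ticket_id=9: ✓ → 1
ticket_id=10: ✓ → 1
ticket_id=11: ✗
ticket_id=12: ✓ → 1
ticket_id=13: ✗
ticket_id=14: ✗
ticket_id=15: ✗
ticket_id=16: ✗
ticket_id=17: ✗
ticket_id=18: ✗
ticket_id=19: ✓ → 1
low_count = COUNT(1, 1, 1, 1) = 4
—
[low_count2: severity = 'low']
ticket_id=9: ✓ → 1
ticket_id=10: ✓ → 1
ticket_id=11: ✗
ticket_id=12: ✓ → 1
ticket_id=13: ✗
ticket_id=14: ✗
ticket_id=15: ✗
ticket_id=16: ✗
ticket_id=17: ✗
ticket_id=18: ✗
ticket_id=19: ✗
low_count2 = COUNT(1, 1, 1) = 3
—
[reopens_sum: reopens BETWEEN 1 AND 3 AND team IN ('app', 'sec', 'db')]
ticket_id=9: ✗
ticket_id=10: ✗
ticket_id=11: ✓ → 96
ticket_id=12: ✓ → 51
ticket_id=13: ✓ → 87
ticket_id=14: ✗
ticket_id=15: ✓ → 52
ticket_id=16: ✓ → 68
ticket_id=17: ✗
ticket_id=18: ✗
ticket_id=19: ✗
reopens_sum = 96 + 51 + 87 + 52 + 68 = 354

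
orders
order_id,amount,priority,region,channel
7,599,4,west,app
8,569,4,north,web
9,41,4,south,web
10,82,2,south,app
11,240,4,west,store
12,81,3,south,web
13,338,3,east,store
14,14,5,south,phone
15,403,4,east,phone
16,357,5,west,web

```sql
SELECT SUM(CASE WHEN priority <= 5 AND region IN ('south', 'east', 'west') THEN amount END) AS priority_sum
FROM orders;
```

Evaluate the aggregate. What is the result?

order_id=7: ✓ → 599
order_id=8: ✗
order_id=9: ✓ → 41
order_id=10: ✓ → 82
order_id=11: ✓ → 240
order_id=12: ✓ → 81
order_id=13: ✓ → 338
order_id=14: ✓ → 14
order_id=15: ✓ → 403
order_id=16: ✓ → 357
priority_sum = 599 + 41 + 82 + 240 + 81 + 338 + 14 + 403 + 357 = 2155

2155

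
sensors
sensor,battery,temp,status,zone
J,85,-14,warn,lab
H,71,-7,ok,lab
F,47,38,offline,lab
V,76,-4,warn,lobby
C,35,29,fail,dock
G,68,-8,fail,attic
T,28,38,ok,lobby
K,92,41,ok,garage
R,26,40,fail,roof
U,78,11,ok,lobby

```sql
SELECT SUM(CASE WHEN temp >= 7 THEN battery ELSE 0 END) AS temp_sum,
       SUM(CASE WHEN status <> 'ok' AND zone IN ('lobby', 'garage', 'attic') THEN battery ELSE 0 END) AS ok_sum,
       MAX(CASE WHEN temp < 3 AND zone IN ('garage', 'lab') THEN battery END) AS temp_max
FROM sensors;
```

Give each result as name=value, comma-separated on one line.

temp_sum=306, ok_sum=144, temp_max=85

[temp_sum: temp >= 7]
sensor=J: ✗
sensor=H: ✗
sensor=F: ✓ → 47
sensor=V: ✗
sensor=C: ✓ → 35
sensor=G: ✗
sensor=T: ✓ → 28
sensor=K: ✓ → 92
sensor=R: ✓ → 26
sensor=U: ✓ → 78
temp_sum = 47 + 35 + 28 + 92 + 26 + 78 = 306
—
[ok_sum: status <> 'ok' AND zone IN ('lobby', 'garage', 'attic')]
sensor=J: ✗
sensor=H: ✗
sensor=F: ✗
sensor=V: ✓ → 76
sensor=C: ✗
sensor=G: ✓ → 68
sensor=T: ✗
sensor=K: ✗
sensor=R: ✗
sensor=U: ✗
ok_sum = 76 + 68 = 144
—
[temp_max: temp < 3 AND zone IN ('garage', 'lab')]
sensor=J: ✓ → 85
sensor=H: ✓ → 71
sensor=F: ✗
sensor=V: ✗
sensor=C: ✗
sensor=G: ✗
sensor=T: ✗
sensor=K: ✗
sensor=R: ✗
sensor=U: ✗
temp_max = MAX(85, 71) = 85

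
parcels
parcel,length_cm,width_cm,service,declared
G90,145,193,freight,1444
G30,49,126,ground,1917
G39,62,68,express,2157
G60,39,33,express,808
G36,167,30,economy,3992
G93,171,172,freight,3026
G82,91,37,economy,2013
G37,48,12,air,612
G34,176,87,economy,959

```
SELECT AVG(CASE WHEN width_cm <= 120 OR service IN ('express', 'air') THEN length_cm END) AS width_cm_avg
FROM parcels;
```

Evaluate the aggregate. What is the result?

97.1666666667

parcel=G90: ✗
parcel=G30: ✗
parcel=G39: ✓ → 62
parcel=G60: ✓ → 39
parcel=G36: ✓ → 167
parcel=G93: ✗
parcel=G82: ✓ → 91
parcel=G37: ✓ → 48
parcel=G34: ✓ → 176
width_cm_avg = (62 + 39 + 167 + 91 + 48 + 176) / 6 = 97.1666666667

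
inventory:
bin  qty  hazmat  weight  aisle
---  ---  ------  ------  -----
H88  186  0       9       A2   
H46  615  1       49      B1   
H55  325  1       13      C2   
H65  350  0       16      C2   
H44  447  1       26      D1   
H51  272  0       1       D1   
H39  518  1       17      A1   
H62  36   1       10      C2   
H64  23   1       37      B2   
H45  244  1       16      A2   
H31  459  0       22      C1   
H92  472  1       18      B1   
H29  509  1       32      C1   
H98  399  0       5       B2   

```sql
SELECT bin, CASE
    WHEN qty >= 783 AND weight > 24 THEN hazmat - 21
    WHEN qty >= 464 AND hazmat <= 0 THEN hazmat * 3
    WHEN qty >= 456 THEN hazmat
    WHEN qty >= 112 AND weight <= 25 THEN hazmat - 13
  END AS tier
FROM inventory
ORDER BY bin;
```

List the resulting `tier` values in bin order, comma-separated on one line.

bin=H29: qty >= 456 → 1
bin=H31: qty >= 456 → 0
bin=H39: qty >= 456 → 1
bin=H44: (no match → NULL) → NULL
bin=H45: qty >= 112 AND weight <= 25 → -12
bin=H46: qty >= 456 → 1
bin=H51: qty >= 112 AND weight <= 25 → -13
bin=H55: qty >= 112 AND weight <= 25 → -12
bin=H62: (no match → NULL) → NULL
bin=H64: (no match → NULL) → NULL
bin=H65: qty >= 112 AND weight <= 25 → -13
bin=H88: qty >= 112 AND weight <= 25 → -13
bin=H92: qty >= 456 → 1
bin=H98: qty >= 112 AND weight <= 25 → -13

1, 0, 1, NULL, -12, 1, -13, -12, NULL, NULL, -13, -13, 1, -13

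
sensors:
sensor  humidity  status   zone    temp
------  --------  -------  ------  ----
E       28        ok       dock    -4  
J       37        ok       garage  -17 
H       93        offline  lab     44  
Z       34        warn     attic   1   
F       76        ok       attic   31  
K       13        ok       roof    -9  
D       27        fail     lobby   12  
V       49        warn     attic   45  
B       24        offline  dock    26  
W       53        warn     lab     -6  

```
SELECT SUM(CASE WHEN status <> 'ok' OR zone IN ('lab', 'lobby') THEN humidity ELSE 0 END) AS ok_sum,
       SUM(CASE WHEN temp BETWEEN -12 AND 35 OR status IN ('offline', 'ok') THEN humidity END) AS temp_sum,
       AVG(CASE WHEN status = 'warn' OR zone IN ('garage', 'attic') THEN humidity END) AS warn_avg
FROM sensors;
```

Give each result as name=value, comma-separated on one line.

ok_sum=280, temp_sum=385, warn_avg=49.8

[ok_sum: status <> 'ok' OR zone IN ('lab', 'lobby')]
sensor=E: ✗
sensor=J: ✗
sensor=H: ✓ → 93
sensor=Z: ✓ → 34
sensor=F: ✗
sensor=K: ✗
sensor=D: ✓ → 27
sensor=V: ✓ → 49
sensor=B: ✓ → 24
sensor=W: ✓ → 53
ok_sum = 93 + 34 + 27 + 49 + 24 + 53 = 280
—
[temp_sum: temp BETWEEN -12 AND 35 OR status IN ('offline', 'ok')]
sensor=E: ✓ → 28
sensor=J: ✓ → 37
sensor=H: ✓ → 93
sensor=Z: ✓ → 34
sensor=F: ✓ → 76
sensor=K: ✓ → 13
sensor=D: ✓ → 27
sensor=V: ✗
sensor=B: ✓ → 24
sensor=W: ✓ → 53
temp_sum = 28 + 37 + 93 + 34 + 76 + 13 + 27 + 24 + 53 = 385
—
[warn_avg: status = 'warn' OR zone IN ('garage', 'attic')]
sensor=E: ✗
sensor=J: ✓ → 37
sensor=H: ✗
sensor=Z: ✓ → 34
sensor=F: ✓ → 76
sensor=K: ✗
sensor=D: ✗
sensor=V: ✓ → 49
sensor=B: ✗
sensor=W: ✓ → 53
warn_avg = (37 + 34 + 76 + 49 + 53) / 5 = 49.8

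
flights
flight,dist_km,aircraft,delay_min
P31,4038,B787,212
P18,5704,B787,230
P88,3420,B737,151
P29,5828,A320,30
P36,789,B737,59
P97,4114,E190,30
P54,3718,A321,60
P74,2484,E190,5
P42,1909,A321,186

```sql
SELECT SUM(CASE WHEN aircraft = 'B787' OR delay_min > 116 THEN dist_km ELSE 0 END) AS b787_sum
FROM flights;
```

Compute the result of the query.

flight=P31: ✓ → 4038
flight=P18: ✓ → 5704
flight=P88: ✓ → 3420
flight=P29: ✗
flight=P36: ✗
flight=P97: ✗
flight=P54: ✗
flight=P74: ✗
flight=P42: ✓ → 1909
b787_sum = 4038 + 5704 + 3420 + 1909 = 15071

15071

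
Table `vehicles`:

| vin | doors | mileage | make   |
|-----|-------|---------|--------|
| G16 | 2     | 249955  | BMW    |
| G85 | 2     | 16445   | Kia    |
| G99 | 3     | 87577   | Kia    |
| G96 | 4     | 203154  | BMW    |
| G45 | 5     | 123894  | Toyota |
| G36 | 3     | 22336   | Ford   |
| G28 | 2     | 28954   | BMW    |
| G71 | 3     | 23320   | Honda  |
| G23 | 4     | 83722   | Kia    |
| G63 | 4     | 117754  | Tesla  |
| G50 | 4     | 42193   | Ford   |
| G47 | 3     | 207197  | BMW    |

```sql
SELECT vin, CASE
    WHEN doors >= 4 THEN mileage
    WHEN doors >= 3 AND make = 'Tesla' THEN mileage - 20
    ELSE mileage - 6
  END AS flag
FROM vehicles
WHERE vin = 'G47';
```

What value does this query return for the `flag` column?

207191

vin = G47: doors=3, mileage=207197, make=BMW.
doors >= 4 → false
doors >= 3 AND make = 'Tesla' → false
No prior WHEN matched → ELSE → 207191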